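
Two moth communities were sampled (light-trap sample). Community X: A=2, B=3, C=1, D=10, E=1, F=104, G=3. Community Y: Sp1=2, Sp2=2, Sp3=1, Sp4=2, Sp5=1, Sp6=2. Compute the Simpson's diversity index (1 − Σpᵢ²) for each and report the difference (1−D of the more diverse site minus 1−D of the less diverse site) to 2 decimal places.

0.53

Community X: N=124, proportions 0.0161, 0.0242, 0.0081, 0.0806, 0.0081, 0.8387, 0.0242, giving 1−D = 0.2885 (working shown to 4 dp, full precision carried).
Community Y: N=10, proportions 0.2, 0.2, 0.1, 0.2, 0.1, 0.2, giving 1−D = 0.8200.
Difference = |0.2885 − 0.8200| = 0.5315, i.e. 0.53 to 2 decimal places.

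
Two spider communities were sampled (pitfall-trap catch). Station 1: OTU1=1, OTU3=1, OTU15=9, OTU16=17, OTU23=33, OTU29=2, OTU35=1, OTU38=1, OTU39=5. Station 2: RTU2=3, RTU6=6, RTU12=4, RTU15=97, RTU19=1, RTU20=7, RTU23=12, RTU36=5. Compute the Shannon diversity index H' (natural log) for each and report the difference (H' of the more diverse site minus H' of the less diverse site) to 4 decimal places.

0.4031

Station 1: N=70, proportions 0.014286, 0.014286, 0.128571, 0.242857, 0.471429, 0.028571, 0.014286, 0.014286, 0.071429, giving H' = 1.494811 (working shown to 6 dp, full precision carried).
Station 2: N=135, proportions 0.022222, 0.044444, 0.02963, 0.718519, 0.007407, 0.051852, 0.088889, 0.037037, giving H' = 1.091749.
Difference = |1.494811 − 1.091749| = 0.403062, i.e. 0.4031 to 4 decimal places.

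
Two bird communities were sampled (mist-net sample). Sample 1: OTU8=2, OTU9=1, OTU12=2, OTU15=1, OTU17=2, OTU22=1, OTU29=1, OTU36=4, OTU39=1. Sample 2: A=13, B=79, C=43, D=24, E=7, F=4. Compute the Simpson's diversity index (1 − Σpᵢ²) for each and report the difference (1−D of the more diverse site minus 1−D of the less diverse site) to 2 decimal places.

0.16

Sample 1: N=15, proportions 0.1333, 0.0667, 0.1333, 0.0667, 0.1333, 0.0667, 0.0667, 0.2667, 0.0667, giving 1−D = 0.8533 (working shown to 4 dp, full precision carried).
Sample 2: N=170, proportions 0.0765, 0.4647, 0.2529, 0.1412, 0.0412, 0.0235, giving 1−D = 0.6920.
Difference = |0.8533 − 0.6920| = 0.1613, i.e. 0.16 to 2 decimal places.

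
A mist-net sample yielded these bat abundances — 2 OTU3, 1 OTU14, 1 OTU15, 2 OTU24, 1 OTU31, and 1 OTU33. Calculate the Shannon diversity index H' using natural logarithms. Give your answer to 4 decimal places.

1.7329

Total N = 2+1+1+2+1+1 = 8, so the proportions are 0.25, 0.125, 0.125, 0.25, 0.125, 0.125 (working shown to 6 dp, full precision carried).
Each pᵢ ln pᵢ term: 0.25×(-1.386294)=-0.346574, 0.125×(-2.079442)=-0.259930, 0.125×(-2.079442)=-0.259930, 0.25×(-1.386294)=-0.346574, 0.125×(-2.079442)=-0.259930, 0.125×(-2.079442)=-0.259930.
Sum = -1.732868, so H' = 1.7329.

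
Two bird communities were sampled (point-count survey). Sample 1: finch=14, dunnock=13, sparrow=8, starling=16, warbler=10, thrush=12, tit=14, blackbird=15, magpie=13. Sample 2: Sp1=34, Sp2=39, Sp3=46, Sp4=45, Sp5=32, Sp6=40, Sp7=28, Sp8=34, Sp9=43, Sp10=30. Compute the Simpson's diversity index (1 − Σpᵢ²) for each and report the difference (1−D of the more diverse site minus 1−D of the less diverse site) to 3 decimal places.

Sample 1: N=115, proportions 0.12174, 0.11304, 0.06957, 0.13913, 0.08696, 0.10435, 0.12174, 0.13043, 0.11304, giving 1−D = 0.88514 (working shown to 5 dp, full precision carried).
Sample 2: N=371, proportions 0.09164, 0.10512, 0.12399, 0.12129, 0.08625, 0.10782, 0.07547, 0.09164, 0.1159, 0.08086, giving 1−D = 0.89733.
Difference = |0.88514 − 0.89733| = 0.01219, i.e. 0.012 to 3 decimal places.

0.012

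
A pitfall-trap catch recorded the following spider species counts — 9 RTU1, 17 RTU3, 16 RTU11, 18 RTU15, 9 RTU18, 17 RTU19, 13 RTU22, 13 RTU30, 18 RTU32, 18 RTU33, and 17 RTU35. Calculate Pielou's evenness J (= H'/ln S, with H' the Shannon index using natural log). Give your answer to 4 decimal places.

Total N = 9+17+16+18+9+17+13+13+18+18+17 = 165, so the proportions are 0.054545, 0.10303, 0.09697, 0.109091, 0.054545, 0.10303, 0.078788, 0.078788, 0.109091, 0.109091, 0.10303 (working shown to 6 dp, full precision carried).
H' = −Σ pᵢ ln pᵢ = −((-0.158658) + (-0.234160) + (-0.226265) + (-0.241699) + (-0.158658) + (-0.234160) + (-0.200200) + (-0.200200) + (-0.241699) + (-0.241699) + (-0.234160)) = 2.371557.
With S = 11 species, ln S = 2.397895, so J = 2.371557/2.397895 = 0.989016, i.e. 0.9890 to 4 decimal places.

0.9890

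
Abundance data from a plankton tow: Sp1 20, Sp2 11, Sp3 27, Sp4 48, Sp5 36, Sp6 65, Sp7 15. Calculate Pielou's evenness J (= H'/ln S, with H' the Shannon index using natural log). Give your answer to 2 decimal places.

Total N = 20+11+27+48+36+65+15 = 222, so the proportions are 0.0901, 0.0495, 0.1216, 0.2162, 0.1622, 0.2928, 0.0676 (working shown to 4 dp, full precision carried).
H' = −Σ pᵢ ln pᵢ = −((-0.2168) + (-0.1489) + (-0.2562) + (-0.3311) + (-0.2950) + (-0.3596) + (-0.1821)) = 1.7898.
With S = 7 species, ln S = 1.9459, so J = 1.7898/1.9459 = 0.9198, i.e. 0.92 to 2 decimal places.

0.92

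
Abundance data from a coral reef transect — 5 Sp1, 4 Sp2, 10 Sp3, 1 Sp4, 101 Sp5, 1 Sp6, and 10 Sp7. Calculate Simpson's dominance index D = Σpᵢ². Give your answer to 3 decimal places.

0.599

Total N = 5+4+10+1+101+1+10 = 132, so the proportions are 0.03788, 0.0303, 0.07576, 0.00758, 0.76515, 0.00758, 0.07576 (working shown to 5 dp, full precision carried).
D = 0.03788² + 0.0303² + 0.07576² + 0.00758² + 0.76515² + 0.00758² + 0.07576² = 0.00143 + 0.00092 + 0.00574 + 0.00006 + 0.58546 + 0.00006 + 0.00574 = 0.59940.
To 3 decimal places, D = 0.599.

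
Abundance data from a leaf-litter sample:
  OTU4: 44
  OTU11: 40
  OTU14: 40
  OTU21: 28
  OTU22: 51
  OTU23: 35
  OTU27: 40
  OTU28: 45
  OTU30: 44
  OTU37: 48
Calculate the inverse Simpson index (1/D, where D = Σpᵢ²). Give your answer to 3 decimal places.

Total N = 44+40+40+28+51+35+40+45+44+48 = 415, so the proportions are 0.1060241, 0.0963855, 0.0963855, 0.0674699, 0.1228916, 0.0843373, 0.0963855, 0.1084337, 0.1060241, 0.1156627 (working shown to 7 dp, full precision carried).
D = 0.1060241² + 0.0963855² + 0.0963855² + 0.0674699² + 0.1228916² + 0.0843373² + 0.0963855² + 0.1084337² + 0.1060241² + 0.1156627² = 0.0112411 + 0.0092902 + 0.0092902 + 0.0045522 + 0.0151023 + 0.0071128 + 0.0092902 + 0.0117579 + 0.0112411 + 0.0133778 = 0.1022558.
So 1/D = 9.77940, i.e. 9.779 to 3 decimal places.

9.779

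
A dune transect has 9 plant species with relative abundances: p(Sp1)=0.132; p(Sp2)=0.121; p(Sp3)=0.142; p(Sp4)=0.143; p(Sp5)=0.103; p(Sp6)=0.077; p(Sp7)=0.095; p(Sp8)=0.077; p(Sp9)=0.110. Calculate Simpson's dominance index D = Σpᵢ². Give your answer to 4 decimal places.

0.1163

D = 0.132² + 0.121² + 0.142² + 0.143² + 0.103² + 0.077² + 0.095² + 0.077² + 0.11² = 0.017424 + 0.014641 + 0.020164 + 0.020449 + 0.010609 + 0.005929 + 0.009025 + 0.005929 + 0.012100 = 0.116270 (working shown to 6 dp, full precision carried).
To 4 decimal places, D = 0.1163.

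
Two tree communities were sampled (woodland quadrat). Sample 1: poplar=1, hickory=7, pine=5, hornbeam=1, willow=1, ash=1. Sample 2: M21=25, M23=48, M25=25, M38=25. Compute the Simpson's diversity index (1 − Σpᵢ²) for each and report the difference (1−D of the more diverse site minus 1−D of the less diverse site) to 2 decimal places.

0.03

Sample 1: N=16, proportions 0.0625, 0.4375, 0.3125, 0.0625, 0.0625, 0.0625, giving 1−D = 0.6953 (working shown to 4 dp, full precision carried).
Sample 2: N=123, proportions 0.2033, 0.3902, 0.2033, 0.2033, giving 1−D = 0.7238.
Difference = |0.6953 − 0.7238| = 0.0285, i.e. 0.03 to 2 decimal places.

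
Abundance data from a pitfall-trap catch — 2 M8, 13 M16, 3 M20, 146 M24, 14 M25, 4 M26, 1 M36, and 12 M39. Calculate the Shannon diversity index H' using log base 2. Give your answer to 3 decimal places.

1.408

Total N = 2+13+3+146+14+4+1+12 = 195, so the proportions are 0.01026, 0.06667, 0.01538, 0.74872, 0.07179, 0.02051, 0.00513, 0.06154 (working shown to 5 dp, full precision carried).
Each pᵢ log₂ pᵢ term: 0.01026×(-6.60733)=-0.06777, 0.06667×(-3.90689)=-0.26046, 0.01538×(-6.02237)=-0.09265, 0.74872×(-0.41751)=-0.31259, 0.07179×(-3.79998)=-0.27282, 0.02051×(-5.60733)=-0.11502, 0.00513×(-7.60733)=-0.03901, 0.06154×(-4.02237)=-0.24753.
Sum = -1.40786, so H' = 1.408.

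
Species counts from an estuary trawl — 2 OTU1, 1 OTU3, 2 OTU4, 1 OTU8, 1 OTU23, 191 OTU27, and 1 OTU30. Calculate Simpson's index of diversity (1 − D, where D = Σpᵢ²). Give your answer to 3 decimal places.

Total N = 2+1+2+1+1+191+1 = 199, so the proportions are 0.01005, 0.00503, 0.01005, 0.00503, 0.00503, 0.9598, 0.00503 (working shown to 5 dp, full precision carried).
D = 0.01005² + 0.00503² + 0.01005² + 0.00503² + 0.00503² + 0.9598² + 0.00503² = 0.00010 + 0.00003 + 0.00010 + 0.00003 + 0.00003 + 0.92121 + 0.00003 = 0.92152.
So 1 − D = 0.07848, i.e. 0.078 to 3 decimal places.

0.078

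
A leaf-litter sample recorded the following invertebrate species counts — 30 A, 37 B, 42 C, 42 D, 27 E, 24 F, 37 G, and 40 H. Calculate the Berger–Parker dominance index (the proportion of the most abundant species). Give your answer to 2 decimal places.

0.15

Total N = 30+37+42+42+27+24+37+40 = 279, so the proportions are 0.1075, 0.1326, 0.1505, 0.1505, 0.0968, 0.086, 0.1326, 0.1434 (working shown to 4 dp, full precision carried).
The largest proportion is 0.1505, i.e. d = 0.15 to 2 decimal places.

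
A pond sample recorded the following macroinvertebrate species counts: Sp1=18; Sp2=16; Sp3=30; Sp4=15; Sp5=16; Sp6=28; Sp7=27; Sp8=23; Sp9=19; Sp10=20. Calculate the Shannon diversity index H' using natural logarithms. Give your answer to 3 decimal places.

Total N = 18+16+30+15+16+28+27+23+19+20 = 212, so the proportions are 0.08491, 0.07547, 0.14151, 0.07075, 0.07547, 0.13208, 0.12736, 0.10849, 0.08962, 0.09434 (working shown to 5 dp, full precision carried).
Each pᵢ ln pᵢ term: 0.08491×(-2.46621)=-0.20940, 0.07547×(-2.58400)=-0.19502, 0.14151×(-1.95539)=-0.27671, 0.07075×(-2.64854)=-0.18740, 0.07547×(-2.58400)=-0.19502, 0.13208×(-2.02438)=-0.26737, 0.12736×(-2.06075)=-0.26245, 0.10849×(-2.22109)=-0.24097, 0.08962×(-2.41215)=-0.21618, 0.09434×(-2.36085)=-0.22272.
Sum = -2.27323, so H' = 2.273.

2.273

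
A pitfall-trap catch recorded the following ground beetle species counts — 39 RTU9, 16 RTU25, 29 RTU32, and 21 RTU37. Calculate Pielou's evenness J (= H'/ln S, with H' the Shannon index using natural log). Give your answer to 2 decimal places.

0.96

Total N = 39+16+29+21 = 105, so the proportions are 0.3714, 0.1524, 0.2762, 0.2 (working shown to 4 dp, full precision carried).
H' = −Σ pᵢ ln pᵢ = −((-0.3679) + (-0.2867) + (-0.3554) + (-0.3219)) = 1.3318.
With S = 4 species, ln S = 1.3863, so J = 1.3318/1.3863 = 0.9607, i.e. 0.96 to 2 decimal places.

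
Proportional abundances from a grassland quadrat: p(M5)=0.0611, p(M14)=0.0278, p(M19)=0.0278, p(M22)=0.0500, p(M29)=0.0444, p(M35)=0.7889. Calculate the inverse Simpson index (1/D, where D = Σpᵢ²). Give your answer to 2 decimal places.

1.58

D = 0.0611² + 0.0278² + 0.0278² + 0.05² + 0.0444² + 0.7889² = 0.00373 + 0.00077 + 0.00077 + 0.00250 + 0.00197 + 0.62236 = 0.63211 (working shown to 5 dp, full precision carried).
So 1/D = 1.5820, i.e. 1.58 to 2 decimal places.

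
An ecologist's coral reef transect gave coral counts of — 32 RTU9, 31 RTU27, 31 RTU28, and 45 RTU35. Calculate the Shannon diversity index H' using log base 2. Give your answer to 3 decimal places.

1.980

Total N = 32+31+31+45 = 139, so the proportions are 0.23022, 0.22302, 0.22302, 0.32374 (working shown to 5 dp, full precision carried).
Each pᵢ log₂ pᵢ term: 0.23022×(-2.11894)=-0.48781, 0.22302×(-2.16474)=-0.48278, 0.22302×(-2.16474)=-0.48278, 0.32374×(-1.62709)=-0.52676.
Sum = -1.98014, so H' = 1.980.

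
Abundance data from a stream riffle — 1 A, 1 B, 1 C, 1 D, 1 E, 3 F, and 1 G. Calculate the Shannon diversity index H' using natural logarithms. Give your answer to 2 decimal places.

1.83

Total N = 1+1+1+1+1+3+1 = 9, so the proportions are 0.1111, 0.1111, 0.1111, 0.1111, 0.1111, 0.3333, 0.1111 (working shown to 4 dp, full precision carried).
Each pᵢ ln pᵢ term: 0.1111×(-2.1972)=-0.2441, 0.1111×(-2.1972)=-0.2441, 0.1111×(-2.1972)=-0.2441, 0.1111×(-2.1972)=-0.2441, 0.1111×(-2.1972)=-0.2441, 0.3333×(-1.0986)=-0.3662, 0.1111×(-2.1972)=-0.2441.
Sum = -1.8310, so H' = 1.83.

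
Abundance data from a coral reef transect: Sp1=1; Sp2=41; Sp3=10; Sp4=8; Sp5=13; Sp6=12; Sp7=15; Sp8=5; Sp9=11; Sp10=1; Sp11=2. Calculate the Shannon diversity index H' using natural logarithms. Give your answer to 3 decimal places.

Total N = 1+41+10+8+13+12+15+5+11+1+2 = 119, so the proportions are 0.0084, 0.34454, 0.08403, 0.06723, 0.10924, 0.10084, 0.12605, 0.04202, 0.09244, 0.0084, 0.01681 (working shown to 5 dp, full precision carried).
Each pᵢ ln pᵢ term: 0.0084×(-4.77912)=-0.04016, 0.34454×(-1.06555)=-0.36712, 0.08403×(-2.47654)=-0.20811, 0.06723×(-2.69968)=-0.18149, 0.10924×(-2.21417)=-0.24188, 0.10084×(-2.29422)=-0.23135, 0.12605×(-2.07107)=-0.26106, 0.04202×(-3.16969)=-0.13318, 0.09244×(-2.38123)=-0.22011, 0.0084×(-4.77912)=-0.04016, 0.01681×(-4.08598)=-0.06867.
Sum = -1.99331, so H' = 1.993.

1.993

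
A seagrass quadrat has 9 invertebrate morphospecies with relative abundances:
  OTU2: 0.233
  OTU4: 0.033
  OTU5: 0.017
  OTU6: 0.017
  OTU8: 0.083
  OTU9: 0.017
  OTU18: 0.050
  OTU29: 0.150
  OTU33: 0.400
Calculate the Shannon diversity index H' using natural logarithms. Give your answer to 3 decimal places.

Each pᵢ ln pᵢ term (working shown to 5 dp, full precision carried): 0.233×(-1.45672)=-0.33942, 0.033×(-3.41125)=-0.11257, 0.017×(-4.07454)=-0.06927, 0.017×(-4.07454)=-0.06927, 0.083×(-2.48891)=-0.20658, 0.017×(-4.07454)=-0.06927, 0.05×(-2.99573)=-0.14979, 0.15×(-1.89712)=-0.28457, 0.4×(-0.91629)=-0.36652.
Sum = -1.66724, so H' = 1.667.

1.667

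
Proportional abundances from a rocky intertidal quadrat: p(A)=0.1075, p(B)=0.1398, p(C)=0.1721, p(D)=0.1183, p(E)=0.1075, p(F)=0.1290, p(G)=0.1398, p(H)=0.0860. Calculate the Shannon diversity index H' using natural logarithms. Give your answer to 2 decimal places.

Each pᵢ ln pᵢ term (working shown to 4 dp, full precision carried): 0.1075×(-2.2303)=-0.2398, 0.1398×(-1.9675)=-0.2751, 0.1721×(-1.7597)=-0.3028, 0.1183×(-2.1345)=-0.2525, 0.1075×(-2.2303)=-0.2398, 0.129×(-2.0479)=-0.2642, 0.1398×(-1.9675)=-0.2751, 0.086×(-2.4534)=-0.2110.
Sum = -2.0602, so H' = 2.06.

2.06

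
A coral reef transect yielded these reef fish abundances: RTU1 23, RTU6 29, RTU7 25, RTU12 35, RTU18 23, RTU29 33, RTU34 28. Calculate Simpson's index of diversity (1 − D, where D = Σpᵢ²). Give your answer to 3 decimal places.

0.854

Total N = 23+29+25+35+23+33+28 = 196, so the proportions are 0.11735, 0.14796, 0.12755, 0.17857, 0.11735, 0.16837, 0.14286 (working shown to 5 dp, full precision carried).
D = 0.11735² + 0.14796² + 0.12755² + 0.17857² + 0.11735² + 0.16837² + 0.14286² = 0.01377 + 0.02189 + 0.01627 + 0.03189 + 0.01377 + 0.02835 + 0.02041 = 0.14635.
So 1 − D = 0.85365, i.e. 0.854 to 3 decimal places.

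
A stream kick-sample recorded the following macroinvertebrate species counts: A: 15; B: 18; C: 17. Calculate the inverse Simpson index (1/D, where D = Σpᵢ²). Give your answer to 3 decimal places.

Total N = 15+18+17 = 50, so the proportions are 0.3, 0.36, 0.34 (working shown to 6 dp, full precision carried).
D = 0.3² + 0.36² + 0.34² = 0.090000 + 0.129600 + 0.115600 = 0.335200.
So 1/D = 2.98329, i.e. 2.983 to 3 decimal places.

2.983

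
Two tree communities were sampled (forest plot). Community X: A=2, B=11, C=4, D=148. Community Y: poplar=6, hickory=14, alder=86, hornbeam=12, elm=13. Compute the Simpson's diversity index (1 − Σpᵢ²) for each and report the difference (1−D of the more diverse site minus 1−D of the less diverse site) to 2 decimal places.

0.35

Community X: N=165, proportions 0.0121, 0.0667, 0.0242, 0.897, giving 1−D = 0.1903 (working shown to 4 dp, full precision carried).
Community Y: N=131, proportions 0.0458, 0.1069, 0.6565, 0.0916, 0.0992, giving 1−D = 0.5373.
Difference = |0.1903 − 0.5373| = 0.3470, i.e. 0.35 to 2 decimal places.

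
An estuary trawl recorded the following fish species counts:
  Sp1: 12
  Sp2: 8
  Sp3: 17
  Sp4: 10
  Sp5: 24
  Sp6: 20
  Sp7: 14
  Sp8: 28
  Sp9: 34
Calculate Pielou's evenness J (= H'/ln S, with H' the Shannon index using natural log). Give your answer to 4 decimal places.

0.9558

Total N = 12+8+17+10+24+20+14+28+34 = 167, so the proportions are 0.071856, 0.047904, 0.101796, 0.05988, 0.143713, 0.11976, 0.083832, 0.167665, 0.203593 (working shown to 6 dp, full precision carried).
H' = −Σ pᵢ ln pᵢ = −((-0.189204) + (-0.145559) + (-0.232582) + (-0.168587) + (-0.278794) + (-0.254163) + (-0.207815) + (-0.299414) + (-0.324045)) = 2.100164.
With S = 9 species, ln S = 2.197225, so J = 2.100164/2.197225 = 0.955826, i.e. 0.9558 to 4 decimal places.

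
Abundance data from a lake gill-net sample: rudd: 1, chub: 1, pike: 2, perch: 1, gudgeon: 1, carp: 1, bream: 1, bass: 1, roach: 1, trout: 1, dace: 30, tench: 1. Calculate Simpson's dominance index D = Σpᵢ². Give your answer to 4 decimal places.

Total N = 1+1+2+1+1+1+1+1+1+1+30+1 = 42, so the proportions are 0.02381, 0.02381, 0.047619, 0.02381, 0.02381, 0.02381, 0.02381, 0.02381, 0.02381, 0.02381, 0.714286, 0.02381 (working shown to 6 dp, full precision carried).
D = 0.02381² + 0.02381² + 0.047619² + 0.02381² + 0.02381² + 0.02381² + 0.02381² + 0.02381² + 0.02381² + 0.02381² + 0.714286² + 0.02381² = 0.000567 + 0.000567 + 0.002268 + 0.000567 + 0.000567 + 0.000567 + 0.000567 + 0.000567 + 0.000567 + 0.000567 + 0.510204 + 0.000567 = 0.518141.
To 4 decimal places, D = 0.5181.

0.5181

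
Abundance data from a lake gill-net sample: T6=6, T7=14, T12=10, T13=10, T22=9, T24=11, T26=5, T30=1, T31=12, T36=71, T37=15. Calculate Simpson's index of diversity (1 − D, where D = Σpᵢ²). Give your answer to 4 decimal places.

Total N = 6+14+10+10+9+11+5+1+12+71+15 = 164, so the proportions are 0.036585, 0.085366, 0.060976, 0.060976, 0.054878, 0.067073, 0.030488, 0.006098, 0.073171, 0.432927, 0.091463 (working shown to 6 dp, full precision carried).
D = 0.036585² + 0.085366² + 0.060976² + 0.060976² + 0.054878² + 0.067073² + 0.030488² + 0.006098² + 0.073171² + 0.432927² + 0.091463² = 0.001338 + 0.007287 + 0.003718 + 0.003718 + 0.003012 + 0.004499 + 0.000930 + 0.000037 + 0.005354 + 0.187426 + 0.008366 = 0.225684.
So 1 − D = 0.774316, i.e. 0.7743 to 4 decimal places.

0.7743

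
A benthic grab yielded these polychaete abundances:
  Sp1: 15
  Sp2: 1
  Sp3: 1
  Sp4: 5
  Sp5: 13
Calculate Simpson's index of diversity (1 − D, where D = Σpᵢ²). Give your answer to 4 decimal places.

Total N = 15+1+1+5+13 = 35, so the proportions are 0.428571, 0.028571, 0.028571, 0.142857, 0.371429 (working shown to 6 dp, full precision carried).
D = 0.428571² + 0.028571² + 0.028571² + 0.142857² + 0.371429² = 0.183673 + 0.000816 + 0.000816 + 0.020408 + 0.137959 = 0.343673.
So 1 − D = 0.656327, i.e. 0.6563 to 4 decimal places.

0.6563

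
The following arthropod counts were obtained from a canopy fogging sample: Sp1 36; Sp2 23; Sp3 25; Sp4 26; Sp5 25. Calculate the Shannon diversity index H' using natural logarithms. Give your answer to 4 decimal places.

Total N = 36+23+25+26+25 = 135, so the proportions are 0.266667, 0.17037, 0.185185, 0.192593, 0.185185 (working shown to 6 dp, full precision carried).
Each pᵢ ln pᵢ term: 0.266667×(-1.321756)=-0.352468, 0.17037×(-1.769781)=-0.301518, 0.185185×(-1.686399)=-0.312296, 0.192593×(-1.647178)=-0.317234, 0.185185×(-1.686399)=-0.312296.
Sum = -1.595813, so H' = 1.5958.

1.5958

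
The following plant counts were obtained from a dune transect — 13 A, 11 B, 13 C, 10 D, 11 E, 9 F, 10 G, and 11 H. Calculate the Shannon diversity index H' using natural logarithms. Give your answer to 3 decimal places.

2.072

Total N = 13+11+13+10+11+9+10+11 = 88, so the proportions are 0.14773, 0.125, 0.14773, 0.11364, 0.125, 0.10227, 0.11364, 0.125 (working shown to 5 dp, full precision carried).
Each pᵢ ln pᵢ term: 0.14773×(-1.91239)=-0.28251, 0.125×(-2.07944)=-0.25993, 0.14773×(-1.91239)=-0.28251, 0.11364×(-2.17475)=-0.24713, 0.125×(-2.07944)=-0.25993, 0.10227×(-2.28011)=-0.23319, 0.11364×(-2.17475)=-0.24713, 0.125×(-2.07944)=-0.25993.
Sum = -2.07227, so H' = 2.072.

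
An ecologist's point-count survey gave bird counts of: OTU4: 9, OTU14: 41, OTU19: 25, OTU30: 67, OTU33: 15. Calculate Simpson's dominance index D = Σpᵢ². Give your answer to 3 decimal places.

0.288

Total N = 9+41+25+67+15 = 157, so the proportions are 0.05732, 0.26115, 0.15924, 0.42675, 0.09554 (working shown to 5 dp, full precision carried).
D = 0.05732² + 0.26115² + 0.15924² + 0.42675² + 0.09554² = 0.00329 + 0.06820 + 0.02536 + 0.18212 + 0.00913 = 0.28808.
To 3 decimal places, D = 0.288.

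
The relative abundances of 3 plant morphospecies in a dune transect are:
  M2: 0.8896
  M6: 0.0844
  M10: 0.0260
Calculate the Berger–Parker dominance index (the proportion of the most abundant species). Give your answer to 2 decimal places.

0.89

The largest proportion is 0.8896, i.e. d = 0.89 to 2 decimal places.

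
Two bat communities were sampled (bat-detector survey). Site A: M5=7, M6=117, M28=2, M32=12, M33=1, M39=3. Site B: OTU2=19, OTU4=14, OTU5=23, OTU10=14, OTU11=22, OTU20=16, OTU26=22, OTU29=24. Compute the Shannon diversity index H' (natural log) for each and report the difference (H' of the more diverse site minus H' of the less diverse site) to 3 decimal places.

1.366

Site A: N=142, proportions 0.0493, 0.82394, 0.01408, 0.08451, 0.00704, 0.02113, giving H' = 0.69317 (working shown to 5 dp, full precision carried).
Site B: N=154, proportions 0.12338, 0.09091, 0.14935, 0.09091, 0.14286, 0.1039, 0.14286, 0.15584, giving H' = 2.05906.
Difference = |0.69317 − 2.05906| = 1.36589, i.e. 1.366 to 3 decimal places.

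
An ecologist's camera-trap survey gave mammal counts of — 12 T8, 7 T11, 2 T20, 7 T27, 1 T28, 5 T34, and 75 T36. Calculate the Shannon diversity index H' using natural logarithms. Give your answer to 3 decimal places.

1.111

Total N = 12+7+2+7+1+5+75 = 109, so the proportions are 0.11009, 0.06422, 0.01835, 0.06422, 0.00917, 0.04587, 0.68807 (working shown to 5 dp, full precision carried).
Each pᵢ ln pᵢ term: 0.11009×(-2.20644)=-0.24291, 0.06422×(-2.74544)=-0.17631, 0.01835×(-3.99820)=-0.07336, 0.06422×(-2.74544)=-0.17631, 0.00917×(-4.69135)=-0.04304, 0.04587×(-3.08191)=-0.14137, 0.68807×(-0.37386)=-0.25724.
Sum = -1.11055, so H' = 1.111.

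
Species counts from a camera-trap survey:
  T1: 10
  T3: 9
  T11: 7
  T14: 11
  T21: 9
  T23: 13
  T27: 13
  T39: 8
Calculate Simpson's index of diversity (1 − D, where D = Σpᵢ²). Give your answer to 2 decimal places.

0.87

Total N = 10+9+7+11+9+13+13+8 = 80, so the proportions are 0.125, 0.1125, 0.0875, 0.1375, 0.1125, 0.1625, 0.1625, 0.1 (working shown to 4 dp, full precision carried).
D = 0.125² + 0.1125² + 0.0875² + 0.1375² + 0.1125² + 0.1625² + 0.1625² + 0.1² = 0.0156 + 0.0127 + 0.0077 + 0.0189 + 0.0127 + 0.0264 + 0.0264 + 0.0100 = 0.1303.
So 1 − D = 0.8697, i.e. 0.87 to 2 decimal places.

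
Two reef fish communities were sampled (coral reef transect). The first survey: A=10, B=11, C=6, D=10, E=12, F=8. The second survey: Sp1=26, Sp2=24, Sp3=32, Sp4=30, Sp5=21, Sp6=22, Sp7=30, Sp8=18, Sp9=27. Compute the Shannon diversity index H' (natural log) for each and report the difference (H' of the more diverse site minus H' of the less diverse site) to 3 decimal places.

0.413

The first survey: N=57, proportions 0.17544, 0.19298, 0.10526, 0.17544, 0.21053, 0.14035, giving H' = 1.76878 (working shown to 5 dp, full precision carried).
The second survey: N=230, proportions 0.11304, 0.10435, 0.13913, 0.13043, 0.0913, 0.09565, 0.13043, 0.07826, 0.11739, giving H' = 2.18194.
Difference = |1.76878 − 2.18194| = 0.41316, i.e. 0.413 to 3 decimal places.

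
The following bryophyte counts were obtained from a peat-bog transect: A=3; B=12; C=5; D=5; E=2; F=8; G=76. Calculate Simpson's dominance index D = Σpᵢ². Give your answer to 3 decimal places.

Total N = 3+12+5+5+2+8+76 = 111, so the proportions are 0.02703, 0.10811, 0.04505, 0.04505, 0.01802, 0.07207, 0.68468 (working shown to 5 dp, full precision carried).
D = 0.02703² + 0.10811² + 0.04505² + 0.04505² + 0.01802² + 0.07207² + 0.68468² = 0.00073 + 0.01169 + 0.00203 + 0.00203 + 0.00032 + 0.00519 + 0.46879 = 0.49079.
To 3 decimal places, D = 0.491.

0.491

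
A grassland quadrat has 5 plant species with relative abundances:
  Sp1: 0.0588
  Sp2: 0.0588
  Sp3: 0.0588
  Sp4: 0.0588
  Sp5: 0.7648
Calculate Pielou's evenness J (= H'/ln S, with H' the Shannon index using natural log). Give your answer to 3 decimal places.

0.542

H' = −Σ pᵢ ln pᵢ = −((-0.16662) + (-0.16662) + (-0.16662) + (-0.16662) + (-0.20507)) = 0.87154 (working shown to 5 dp, full precision carried).
With S = 5 species, ln S = 1.60944, so J = 0.87154/1.60944 = 0.54152, i.e. 0.542 to 3 decimal places.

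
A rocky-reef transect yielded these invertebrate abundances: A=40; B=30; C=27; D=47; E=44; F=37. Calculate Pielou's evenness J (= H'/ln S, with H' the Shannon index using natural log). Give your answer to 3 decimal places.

Total N = 40+30+27+47+44+37 = 225, so the proportions are 0.17778, 0.13333, 0.12, 0.20889, 0.19556, 0.16444 (working shown to 5 dp, full precision carried).
H' = −Σ pᵢ ln pᵢ = −((-0.30706) + (-0.26865) + (-0.25443) + (-0.32711) + (-0.31913) + (-0.29685)) = 1.77324.
With S = 6 species, ln S = 1.79176, so J = 1.77324/1.79176 = 0.98966, i.e. 0.990 to 3 decimal places.

0.990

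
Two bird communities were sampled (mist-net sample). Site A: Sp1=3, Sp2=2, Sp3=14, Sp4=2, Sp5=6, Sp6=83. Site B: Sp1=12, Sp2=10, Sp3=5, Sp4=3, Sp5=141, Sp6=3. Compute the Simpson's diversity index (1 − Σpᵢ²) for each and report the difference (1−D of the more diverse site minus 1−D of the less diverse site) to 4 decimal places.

Site A: N=110, proportions 0.027273, 0.018182, 0.127273, 0.018182, 0.054545, 0.754545, giving 1−D = 0.410083 (working shown to 6 dp, full precision carried).
Site B: N=174, proportions 0.068966, 0.057471, 0.028736, 0.017241, 0.810345, 0.017241, giving 1−D = 0.333862.
Difference = |0.410083 − 0.333862| = 0.076221, i.e. 0.0762 to 4 decimal places.

0.0762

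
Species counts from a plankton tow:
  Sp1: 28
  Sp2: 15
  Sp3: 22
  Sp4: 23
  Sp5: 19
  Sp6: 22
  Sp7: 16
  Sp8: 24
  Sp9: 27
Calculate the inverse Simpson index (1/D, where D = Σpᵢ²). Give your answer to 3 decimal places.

8.676

Total N = 28+15+22+23+19+22+16+24+27 = 196, so the proportions are 0.1428571, 0.0765306, 0.1122449, 0.1173469, 0.0969388, 0.1122449, 0.0816327, 0.122449, 0.1377551 (working shown to 7 dp, full precision carried).
D = 0.1428571² + 0.0765306² + 0.1122449² + 0.1173469² + 0.0969388² + 0.1122449² + 0.0816327² + 0.122449² + 0.1377551² = 0.0204082 + 0.0058569 + 0.0125989 + 0.0137703 + 0.0093971 + 0.0125989 + 0.0066639 + 0.0149938 + 0.0189765 = 0.1152645.
So 1/D = 8.67570, i.e. 8.676 to 3 decimal places.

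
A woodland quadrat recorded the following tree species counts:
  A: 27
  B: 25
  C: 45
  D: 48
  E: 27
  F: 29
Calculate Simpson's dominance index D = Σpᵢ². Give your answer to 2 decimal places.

Total N = 27+25+45+48+27+29 = 201, so the proportions are 0.1343, 0.1244, 0.2239, 0.2388, 0.1343, 0.1443 (working shown to 4 dp, full precision carried).
D = 0.1343² + 0.1244² + 0.2239² + 0.2388² + 0.1343² + 0.1443² = 0.0180 + 0.0155 + 0.0501 + 0.0570 + 0.0180 + 0.0208 = 0.1795.
To 2 decimal places, D = 0.18.

0.18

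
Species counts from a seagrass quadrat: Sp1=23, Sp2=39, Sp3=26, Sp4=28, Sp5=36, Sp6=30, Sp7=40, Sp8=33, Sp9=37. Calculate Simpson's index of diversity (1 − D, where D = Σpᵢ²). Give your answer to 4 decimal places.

0.8855

Total N = 23+39+26+28+36+30+40+33+37 = 292, so the proportions are 0.078767, 0.133562, 0.089041, 0.09589, 0.123288, 0.10274, 0.136986, 0.113014, 0.126712 (working shown to 6 dp, full precision carried).
D = 0.078767² + 0.133562² + 0.089041² + 0.09589² + 0.123288² + 0.10274² + 0.136986² + 0.113014² + 0.126712² = 0.006204 + 0.017839 + 0.007928 + 0.009195 + 0.015200 + 0.010555 + 0.018765 + 0.012772 + 0.016056 = 0.114515.
So 1 − D = 0.885485, i.e. 0.8855 to 4 decimal places.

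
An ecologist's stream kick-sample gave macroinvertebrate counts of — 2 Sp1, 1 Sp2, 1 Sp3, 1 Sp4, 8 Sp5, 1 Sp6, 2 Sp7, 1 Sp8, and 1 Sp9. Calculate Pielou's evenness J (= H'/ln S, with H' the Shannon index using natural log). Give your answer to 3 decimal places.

Total N = 2+1+1+1+8+1+2+1+1 = 18, so the proportions are 0.11111, 0.05556, 0.05556, 0.05556, 0.44444, 0.05556, 0.11111, 0.05556, 0.05556 (working shown to 5 dp, full precision carried).
H' = −Σ pᵢ ln pᵢ = −((-0.24414) + (-0.16058) + (-0.16058) + (-0.16058) + (-0.36041) + (-0.16058) + (-0.24414) + (-0.16058) + (-0.16058)) = 1.81214.
With S = 9 species, ln S = 2.19722, so J = 1.81214/2.19722 = 0.82474, i.e. 0.825 to 3 decimal places.

0.825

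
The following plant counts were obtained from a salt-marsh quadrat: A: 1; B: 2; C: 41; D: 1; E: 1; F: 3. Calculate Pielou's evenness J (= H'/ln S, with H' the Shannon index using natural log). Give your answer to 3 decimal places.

0.385

Total N = 1+2+41+1+1+3 = 49, so the proportions are 0.02041, 0.04082, 0.83673, 0.02041, 0.02041, 0.06122 (working shown to 5 dp, full precision carried).
H' = −Σ pᵢ ln pᵢ = −((-0.07942) + (-0.13056) + (-0.14915) + (-0.07942) + (-0.07942) + (-0.17101)) = 0.68899.
With S = 6 species, ln S = 1.79176, so J = 0.68899/1.79176 = 0.38453, i.e. 0.385 to 3 decimal places.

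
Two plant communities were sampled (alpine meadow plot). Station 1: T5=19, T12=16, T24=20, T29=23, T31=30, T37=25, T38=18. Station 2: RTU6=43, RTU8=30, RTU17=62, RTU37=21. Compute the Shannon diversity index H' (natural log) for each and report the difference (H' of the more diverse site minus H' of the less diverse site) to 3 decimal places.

0.616

Station 1: N=151, proportions 0.12583, 0.10596, 0.13245, 0.15232, 0.19868, 0.16556, 0.11921, giving H' = 1.92542 (working shown to 5 dp, full precision carried).
Station 2: N=156, proportions 0.27564, 0.19231, 0.39744, 0.13462, giving H' = 1.30893.
Difference = |1.92542 − 1.30893| = 0.61649, i.e. 0.616 to 3 decimal places.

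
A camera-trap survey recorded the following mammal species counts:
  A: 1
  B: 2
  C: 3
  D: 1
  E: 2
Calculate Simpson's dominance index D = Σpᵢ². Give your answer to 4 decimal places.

Total N = 1+2+3+1+2 = 9, so the proportions are 0.111111, 0.222222, 0.333333, 0.111111, 0.222222 (working shown to 6 dp, full precision carried).
D = 0.111111² + 0.222222² + 0.333333² + 0.111111² + 0.222222² = 0.012346 + 0.049383 + 0.111111 + 0.012346 + 0.049383 = 0.234568.
To 4 decimal places, D = 0.2346.

0.2346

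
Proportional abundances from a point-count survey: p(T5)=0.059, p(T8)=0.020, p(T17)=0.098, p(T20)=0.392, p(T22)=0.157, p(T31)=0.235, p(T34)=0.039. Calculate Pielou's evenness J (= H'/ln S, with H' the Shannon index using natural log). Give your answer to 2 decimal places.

H' = −Σ pᵢ ln pᵢ = −((-0.1670) + (-0.0782) + (-0.2276) + (-0.3671) + (-0.2907) + (-0.3403) + (-0.1265)) = 1.5975 (working shown to 4 dp, full precision carried).
With S = 7 species, ln S = 1.9459, so J = 1.5975/1.9459 = 0.8209, i.e. 0.82 to 2 decimal places.

0.82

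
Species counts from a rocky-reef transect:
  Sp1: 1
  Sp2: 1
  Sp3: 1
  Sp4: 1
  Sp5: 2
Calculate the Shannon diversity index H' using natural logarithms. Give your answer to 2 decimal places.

1.56

Total N = 1+1+1+1+2 = 6, so the proportions are 0.1667, 0.1667, 0.1667, 0.1667, 0.3333 (working shown to 4 dp, full precision carried).
Each pᵢ ln pᵢ term: 0.1667×(-1.7918)=-0.2986, 0.1667×(-1.7918)=-0.2986, 0.1667×(-1.7918)=-0.2986, 0.1667×(-1.7918)=-0.2986, 0.3333×(-1.0986)=-0.3662.
Sum = -1.5607, so H' = 1.56.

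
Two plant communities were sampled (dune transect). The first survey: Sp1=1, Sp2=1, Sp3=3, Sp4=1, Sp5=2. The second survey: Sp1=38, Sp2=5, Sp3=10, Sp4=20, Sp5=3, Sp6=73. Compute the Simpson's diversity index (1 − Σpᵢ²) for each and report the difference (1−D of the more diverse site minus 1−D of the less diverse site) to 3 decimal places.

The first survey: N=8, proportions 0.125, 0.125, 0.375, 0.125, 0.25, giving 1−D = 0.75000 (working shown to 5 dp, full precision carried).
The second survey: N=149, proportions 0.25503, 0.03356, 0.06711, 0.13423, 0.02013, 0.48993, giving 1−D = 0.67087.
Difference = |0.75000 − 0.67087| = 0.07913, i.e. 0.079 to 3 decimal places.

0.079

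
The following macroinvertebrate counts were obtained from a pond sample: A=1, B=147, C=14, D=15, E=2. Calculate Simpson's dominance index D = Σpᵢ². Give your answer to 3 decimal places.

Total N = 1+147+14+15+2 = 179, so the proportions are 0.00559, 0.82123, 0.07821, 0.0838, 0.01117 (working shown to 5 dp, full precision carried).
D = 0.00559² + 0.82123² + 0.07821² + 0.0838² + 0.01117² = 0.00003 + 0.67442 + 0.00612 + 0.00702 + 0.00012 = 0.68771.
To 3 decimal places, D = 0.688.

0.688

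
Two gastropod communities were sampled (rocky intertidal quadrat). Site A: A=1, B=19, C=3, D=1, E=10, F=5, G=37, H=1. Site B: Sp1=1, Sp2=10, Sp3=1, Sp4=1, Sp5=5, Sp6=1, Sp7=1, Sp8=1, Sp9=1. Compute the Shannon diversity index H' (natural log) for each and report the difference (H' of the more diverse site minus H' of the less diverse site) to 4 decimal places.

0.2428

Site A: N=77, proportions 0.012987, 0.2467532, 0.038961, 0.012987, 0.1298701, 0.0649351, 0.4805195, 0.012987, giving H' = 1.4357901 (working shown to 7 dp, full precision carried).
Site B: N=22, proportions 0.0454545, 0.4545455, 0.0454545, 0.0454545, 0.2272727, 0.0454545, 0.0454545, 0.0454545, 0.0454545, giving H' = 1.6786315.
Difference = |1.4357901 − 1.6786315| = 0.2428414, i.e. 0.2428 to 4 decimal places.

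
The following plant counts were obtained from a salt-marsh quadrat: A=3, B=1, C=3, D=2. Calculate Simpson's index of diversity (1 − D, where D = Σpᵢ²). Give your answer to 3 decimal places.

0.716

Total N = 3+1+3+2 = 9, so the proportions are 0.33333, 0.11111, 0.33333, 0.22222 (working shown to 5 dp, full precision carried).
D = 0.33333² + 0.11111² + 0.33333² + 0.22222² = 0.11111 + 0.01235 + 0.11111 + 0.04938 = 0.28395.
So 1 − D = 0.71605, i.e. 0.716 to 3 decimal places.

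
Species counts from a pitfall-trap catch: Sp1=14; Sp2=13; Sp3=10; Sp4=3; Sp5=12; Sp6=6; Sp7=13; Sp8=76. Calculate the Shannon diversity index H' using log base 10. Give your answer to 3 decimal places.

Total N = 14+13+10+3+12+6+13+76 = 147, so the proportions are 0.09524, 0.08844, 0.06803, 0.02041, 0.08163, 0.04082, 0.08844, 0.51701 (working shown to 5 dp, full precision carried).
Each pᵢ log₁₀ pᵢ term: 0.09524×(-1.02119)=-0.09726, 0.08844×(-1.05337)=-0.09316, 0.06803×(-1.16732)=-0.07941, 0.02041×(-1.69020)=-0.03449, 0.08163×(-1.08814)=-0.08883, 0.04082×(-1.38917)=-0.05670, 0.08844×(-1.05337)=-0.09316, 0.51701×(-0.28650)=-0.14812.
Sum = -0.69112, so H' = 0.691.

0.691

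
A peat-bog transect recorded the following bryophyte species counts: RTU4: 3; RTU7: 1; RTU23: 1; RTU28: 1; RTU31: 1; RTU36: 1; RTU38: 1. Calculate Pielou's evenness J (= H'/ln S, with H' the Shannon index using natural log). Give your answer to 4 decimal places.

Total N = 3+1+1+1+1+1+1 = 9, so the proportions are 0.333333, 0.111111, 0.111111, 0.111111, 0.111111, 0.111111, 0.111111 (working shown to 6 dp, full precision carried).
H' = −Σ pᵢ ln pᵢ = −((-0.366204) + (-0.244136) + (-0.244136) + (-0.244136) + (-0.244136) + (-0.244136) + (-0.244136)) = 1.831020.
With S = 7 species, ln S = 1.945910, so J = 1.831020/1.945910 = 0.940958, i.e. 0.9410 to 4 decimal places.

0.9410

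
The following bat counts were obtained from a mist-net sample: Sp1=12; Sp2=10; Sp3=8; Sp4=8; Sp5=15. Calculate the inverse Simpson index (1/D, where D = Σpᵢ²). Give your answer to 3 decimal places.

Total N = 12+10+8+8+15 = 53, so the proportions are 0.2264151, 0.1886792, 0.1509434, 0.1509434, 0.2830189 (working shown to 7 dp, full precision carried).
D = 0.2264151² + 0.1886792² + 0.1509434² + 0.1509434² + 0.2830189² = 0.0512638 + 0.0355999 + 0.0227839 + 0.0227839 + 0.0800997 = 0.2125311.
So 1/D = 4.70519, i.e. 4.705 to 3 decimal places.

4.705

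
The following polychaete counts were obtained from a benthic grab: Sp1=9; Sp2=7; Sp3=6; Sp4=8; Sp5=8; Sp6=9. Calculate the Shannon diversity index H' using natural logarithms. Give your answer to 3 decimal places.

Total N = 9+7+6+8+8+9 = 47, so the proportions are 0.19149, 0.14894, 0.12766, 0.17021, 0.17021, 0.19149 (working shown to 5 dp, full precision carried).
Each pᵢ ln pᵢ term: 0.19149×(-1.65292)=-0.31652, 0.14894×(-1.90424)=-0.28361, 0.12766×(-2.05839)=-0.26277, 0.17021×(-1.77071)=-0.30140, 0.17021×(-1.77071)=-0.30140, 0.19149×(-1.65292)=-0.31652.
Sum = -1.78221, so H' = 1.782.

1.782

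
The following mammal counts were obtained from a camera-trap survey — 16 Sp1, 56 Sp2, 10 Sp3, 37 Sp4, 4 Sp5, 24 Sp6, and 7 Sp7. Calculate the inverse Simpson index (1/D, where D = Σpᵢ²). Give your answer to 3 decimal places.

4.310

Total N = 16+56+10+37+4+24+7 = 154, so the proportions are 0.1038961, 0.3636364, 0.0649351, 0.2402597, 0.025974, 0.1558442, 0.0454545 (working shown to 7 dp, full precision carried).
D = 0.1038961² + 0.3636364² + 0.0649351² + 0.2402597² + 0.025974² + 0.1558442² + 0.0454545² = 0.0107944 + 0.1322314 + 0.0042166 + 0.0577247 + 0.0006747 + 0.0242874 + 0.0020661 = 0.2319953.
So 1/D = 4.31043, i.e. 4.310 to 3 decimal places.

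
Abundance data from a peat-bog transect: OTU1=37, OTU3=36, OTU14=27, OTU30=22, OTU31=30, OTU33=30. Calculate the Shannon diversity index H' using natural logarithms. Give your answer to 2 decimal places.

1.78

Total N = 37+36+27+22+30+30 = 182, so the proportions are 0.2033, 0.1978, 0.1484, 0.1209, 0.1648, 0.1648 (working shown to 4 dp, full precision carried).
Each pᵢ ln pᵢ term: 0.2033×(-1.5931)=-0.3239, 0.1978×(-1.6205)=-0.3205, 0.1484×(-1.9082)=-0.2831, 0.1209×(-2.1130)=-0.2554, 0.1648×(-1.8028)=-0.2972, 0.1648×(-1.8028)=-0.2972.
Sum = -1.7772, so H' = 1.78.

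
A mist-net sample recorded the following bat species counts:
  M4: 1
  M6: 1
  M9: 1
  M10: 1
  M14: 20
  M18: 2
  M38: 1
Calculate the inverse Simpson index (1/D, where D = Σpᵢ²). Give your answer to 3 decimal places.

1.782

Total N = 1+1+1+1+20+2+1 = 27, so the proportions are 0.037037, 0.037037, 0.037037, 0.037037, 0.740741, 0.074074, 0.037037 (working shown to 6 dp, full precision carried).
D = 0.037037² + 0.037037² + 0.037037² + 0.037037² + 0.740741² + 0.074074² + 0.037037² = 0.001372 + 0.001372 + 0.001372 + 0.001372 + 0.548697 + 0.005487 + 0.001372 = 0.561043.
So 1/D = 1.78240, i.e. 1.782 to 3 decimal places.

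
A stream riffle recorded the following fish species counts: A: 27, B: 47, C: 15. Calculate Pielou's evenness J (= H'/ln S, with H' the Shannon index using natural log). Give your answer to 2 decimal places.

Total N = 27+47+15 = 89, so the proportions are 0.3034, 0.5281, 0.1685 (working shown to 4 dp, full precision carried).
H' = −Σ pᵢ ln pᵢ = −((-0.3619) + (-0.3372) + (-0.3001)) = 0.9991.
With S = 3 species, ln S = 1.0986, so J = 0.9991/1.0986 = 0.9095, i.e. 0.91 to 2 decimal places.

0.91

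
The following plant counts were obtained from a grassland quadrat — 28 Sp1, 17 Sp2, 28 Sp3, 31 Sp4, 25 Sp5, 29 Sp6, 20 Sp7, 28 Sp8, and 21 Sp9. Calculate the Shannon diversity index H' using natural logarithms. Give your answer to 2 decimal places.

2.18

Total N = 28+17+28+31+25+29+20+28+21 = 227, so the proportions are 0.1233, 0.0749, 0.1233, 0.1366, 0.1101, 0.1278, 0.0881, 0.1233, 0.0925 (working shown to 4 dp, full precision carried).
Each pᵢ ln pᵢ term: 0.1233×(-2.0927)=-0.2581, 0.0749×(-2.5917)=-0.1941, 0.1233×(-2.0927)=-0.2581, 0.1366×(-1.9910)=-0.2719, 0.1101×(-2.2061)=-0.2430, 0.1278×(-2.0577)=-0.2629, 0.0881×(-2.4292)=-0.2140, 0.1233×(-2.0927)=-0.2581, 0.0925×(-2.3804)=-0.2202.
Sum = -2.1805, so H' = 2.18.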